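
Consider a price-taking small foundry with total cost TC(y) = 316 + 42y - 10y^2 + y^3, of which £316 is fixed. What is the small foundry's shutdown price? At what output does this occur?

£17 per unit, at y = 5

The firm shuts down when price falls below the minimum of average variable cost. AVC = VC/y = 42 - 10y + y^2.
At the minimum of AVC, MC = AVC. MC = 42 - 20y + 3y^2; setting MC = AVC gives 2y^2 - 10y = 0, so y = 5. min AVC = 17.
So the shutdown price is £17.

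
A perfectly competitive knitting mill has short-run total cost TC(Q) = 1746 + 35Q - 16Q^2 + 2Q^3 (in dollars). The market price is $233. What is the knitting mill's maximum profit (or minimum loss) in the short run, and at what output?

AVC = 35 - 16Q + 2Q^2 has its minimum $3 at Q = 4; price $233 clears that bar, so the firm operates.
MC = 35 - 32Q + 6Q^2. Setting P = MC and taking the root on the rising branch gives Q* = 9.
TR = 233·9 = 2097. TC = 1746 + 477 = 2223. Profit = 2097 − 2223 = -$126.
By producing, the firm covers all variable cost plus $1620 of fixed cost; shutting down would lose the full $1746.

Profit = -$126 at Q = 9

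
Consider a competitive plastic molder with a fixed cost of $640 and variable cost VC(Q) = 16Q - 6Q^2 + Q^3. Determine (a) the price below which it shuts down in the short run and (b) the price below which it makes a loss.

Shutdown price = min AVC. AVC = 16 - 6Q + Q^2, with vertex at Q = 3 and minimum $7.
ATC = 640/Q + 16 - 6Q + Q^2. Setting dATC/dQ = −640/Q^2 − 6 + 2Q = 0 gives Q = 8 (since 2·8^3 − 6·8^2 = 640).
min ATC = 640/8 + 16 − 6·8 + 8^2 = $112. That is the break-even price.
Between these two prices the firm operates at a loss; above $112 it earns a profit.

Shutdown price = $7; break-even price = $112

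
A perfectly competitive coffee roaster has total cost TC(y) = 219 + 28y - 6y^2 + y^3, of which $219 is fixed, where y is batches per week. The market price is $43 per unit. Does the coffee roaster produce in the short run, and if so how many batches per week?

Produce at y = 5

Strip out fixed cost: VC = 28y - 6y^2 + y^3. Then AVC = 28 - 6y + y^2 and MC = 28 - 12y + 3y^2.
The AVC parabola has its vertex at y = 6/2 = 3, where AVC = 28 - 6·3 + 3^2 = $19.
P = $43 exceeds min AVC = $19, so the firm stays open.
Set P = MC: 43 = 28 - 12y + 3y^2 → -15 - 12y + 3y^2 = 0. The roots are y = -1 and y = 5; the profit-maximizing output is on the rising part of MC, so y* = 5.
Check: AVC at y = 5 is $23 ≤ P, so revenue covers variable cost.
Profit = P·y − TC = 43·5 − 334 = -$119, a loss, but smaller than the $219 fixed cost the firm would lose by shutting down.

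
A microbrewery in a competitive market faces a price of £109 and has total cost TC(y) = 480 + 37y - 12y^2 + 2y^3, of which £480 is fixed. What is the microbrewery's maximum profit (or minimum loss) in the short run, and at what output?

Profit = -£48 at y = 6

AVC = 37 - 12y + 2y^2; min AVC = £19 at y = 3. Since P = £109 ≥ min AVC, the firm produces.
MC = 37 - 24y + 6y^2. Setting P = MC and taking the root on the rising branch gives y* = 6.
TR = 109·6 = 654. TC = 480 + 222 = 702. Profit = 654 − 702 = -£48.
That loss of £48 beats the £480 the firm would lose by shutting down; producing recovers £432 of fixed cost.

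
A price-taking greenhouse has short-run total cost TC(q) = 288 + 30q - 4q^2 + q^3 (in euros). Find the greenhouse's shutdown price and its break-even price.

Shutdown price = €26; break-even price = €90

Shutdown price = min AVC. AVC = 30 - 4q + q^2, with vertex at q = 2 and minimum €26.
ATC = 288/q + 30 - 4q + q^2. Setting dATC/dq = −288/q^2 − 4 + 2q = 0 gives q = 6 (since 2·6^3 − 4·6^2 = 288).
min ATC = 288/6 + 30 − 4·6 + 6^2 = €90. That is the break-even price.
For €26 ≤ P < €90 the firm produces at a loss; below €26 it shuts down.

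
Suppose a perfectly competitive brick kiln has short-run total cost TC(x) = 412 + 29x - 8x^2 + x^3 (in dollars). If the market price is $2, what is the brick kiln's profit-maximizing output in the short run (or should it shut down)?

Shut down

Variable cost is VC = 29x - 8x^2 + x^3, so AVC = VC/x = 29 - 8x + x^2 and MC = dTC/dx = 29 - 16x + 3x^2.
The AVC parabola has its vertex at x = 8/2 = 4, where AVC = 29 - 8·4 + 4^2 = $13.
With P < min AVC ($2 < $13), every unit sold adds to the loss.
Best response: produce nothing and absorb the $412 fixed cost.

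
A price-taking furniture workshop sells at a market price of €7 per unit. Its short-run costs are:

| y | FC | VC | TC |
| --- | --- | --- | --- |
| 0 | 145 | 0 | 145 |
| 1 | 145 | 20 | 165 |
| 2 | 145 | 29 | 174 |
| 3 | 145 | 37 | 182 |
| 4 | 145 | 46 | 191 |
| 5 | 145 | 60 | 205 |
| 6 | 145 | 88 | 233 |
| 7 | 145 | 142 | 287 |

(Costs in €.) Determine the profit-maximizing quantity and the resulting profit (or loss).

y = 0 (shut down); profit = -€145

Profit at each row (π = 7y − TC): y=0: -145; y=1: -158; y=2: -160; y=3: -161; y=4: -163; y=5: -170; y=6: -191; y=7: -238.
Profit is highest at y = 0. Equivalently, the lowest AVC in the table is 46/4 ≈ €11.50 at y = 4, and P = €7 falls below it — price never covers variable cost, so the firm shuts down and loses only its fixed cost.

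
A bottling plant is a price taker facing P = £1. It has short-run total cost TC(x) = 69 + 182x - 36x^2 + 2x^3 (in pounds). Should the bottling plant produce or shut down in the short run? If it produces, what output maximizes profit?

Shut down

From TC, MC = TC'(x) = 182 - 72x + 6x^2 and AVC = VC/x = 182 - 36x + 2x^2.
AVC is minimized where dAVC/dx = -36 + 4x = 0, at x = 9; min AVC = 182 - 36·9 + 2·9^2 = £20.
P = £1 lies below min AVC = £20; no output level covers variable cost.
The firm minimizes its loss by shutting down and losing only its fixed cost of £69.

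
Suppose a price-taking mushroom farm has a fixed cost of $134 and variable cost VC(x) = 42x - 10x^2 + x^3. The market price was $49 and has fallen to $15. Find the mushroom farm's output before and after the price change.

MC = 42 - 20x + 3x^2; the shutdown threshold is min AVC = $17 (at x = 5).
With P = $49 above the shutdown price, P = MC gives x = 7.
At P = $15 < min AVC = $17, price no longer covers variable cost at any output, so the firm shuts down: x = 0.

Output falls from 7 to 0 (the firm shuts down)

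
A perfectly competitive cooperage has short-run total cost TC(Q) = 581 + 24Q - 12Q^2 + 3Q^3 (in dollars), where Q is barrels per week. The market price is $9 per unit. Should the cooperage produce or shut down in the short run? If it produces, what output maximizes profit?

From TC, MC = TC'(Q) = 24 - 24Q + 9Q^2 and AVC = VC/Q = 24 - 12Q + 3Q^2.
AVC is minimized where dAVC/dQ = -12 + 6Q = 0, at Q = 2; min AVC = 24 - 12·2 + 3·2^2 = $12.
P = $9 lies below min AVC = $12; no output level covers variable cost.
Shutting down limits the loss to fixed cost, $581.

Shut down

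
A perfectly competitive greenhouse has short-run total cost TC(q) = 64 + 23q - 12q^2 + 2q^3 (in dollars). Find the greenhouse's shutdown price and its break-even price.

Shutdown price = $5; break-even price = $23

AVC = 23 - 12q + 2q^2; minimized at q = 3, giving min AVC = $5. That is the shutdown price.
ATC = 64/q + 23 - 12q + 2q^2. Setting dATC/dq = −64/q^2 − 12 + 4q = 0 gives q = 4 (since 4·4^3 − 12·4^2 = 64).
min ATC = 64/4 + 23 − 12·4 + 2·4^2 = $23. That is the break-even price.
Between these two prices the firm operates at a loss; above $23 it earns a profit.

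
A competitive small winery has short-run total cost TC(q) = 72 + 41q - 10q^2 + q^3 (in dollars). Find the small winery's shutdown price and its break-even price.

Shutdown price = $16; break-even price = $29

Shutdown price = min AVC. AVC = 41 - 10q + q^2, with vertex at q = 5 and minimum $16.
ATC = 72/q + 41 - 10q + q^2. Setting dATC/dq = −72/q^2 − 10 + 2q = 0 gives q = 6 (since 2·6^3 − 10·6^2 = 72).
min ATC = 72/6 + 41 − 10·6 + 6^2 = $29. That is the break-even price.
Between these two prices the firm operates at a loss; above $29 it earns a profit.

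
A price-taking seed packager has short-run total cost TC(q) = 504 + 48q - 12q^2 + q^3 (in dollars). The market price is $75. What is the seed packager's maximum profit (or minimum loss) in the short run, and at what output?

Profit = -$18 at q = 9

AVC = 48 - 12q + q^2; min AVC = $12 at q = 6. Since P = $75 ≥ min AVC, the firm produces.
With MC = 48 - 24q + 3q^2, P = MC on the upward-sloping part at q* = 9.
TR = 75·9 = 675. TC = 504 + 189 = 693. Profit = 675 − 693 = -$18.
By producing, the firm covers all variable cost plus $486 of fixed cost; shutting down would lose the full $504.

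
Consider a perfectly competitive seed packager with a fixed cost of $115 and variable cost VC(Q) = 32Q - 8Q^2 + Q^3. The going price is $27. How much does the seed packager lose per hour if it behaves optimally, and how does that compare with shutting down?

Profit = -$65 at Q = 5

AVC = 32 - 8Q + Q^2 has its minimum $16 at Q = 4; price $27 clears that bar, so the firm operates.
With MC = 32 - 16Q + 3Q^2, P = MC on the upward-sloping part at Q* = 5.
TR = 27·5 = 135. TC = 115 + 85 = 200. Profit = 135 − 200 = -$65.
Shutting down would mean losing the fixed cost of $115, so operating at a loss of $65 is better by $50.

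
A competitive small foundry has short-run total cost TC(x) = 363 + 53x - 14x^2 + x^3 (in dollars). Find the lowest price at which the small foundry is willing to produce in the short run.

$4 per unit

Short-run supply begins at min AVC. From VC = 53x - 14x^2 + x^3, AVC = 53 - 14x + x^2.
At the minimum of AVC, MC = AVC. MC = 53 - 28x + 3x^2; setting MC = AVC gives 2x^2 - 14x = 0, so x = 7. min AVC = 4.
For P < $4 the firm produces nothing.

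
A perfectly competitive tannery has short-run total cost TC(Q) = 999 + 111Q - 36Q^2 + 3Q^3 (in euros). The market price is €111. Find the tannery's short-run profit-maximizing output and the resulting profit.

AVC = 111 - 36Q + 3Q^2; min AVC = €3 at Q = 6. Since P = €111 ≥ min AVC, the firm produces.
With MC = 111 - 72Q + 9Q^2, P = MC on the upward-sloping part at Q* = 8.
TR = 111·8 = 888. TC = 999 + 120 = 1119. Profit = 888 − 1119 = -€231.
By producing, the firm covers all variable cost plus €768 of fixed cost; shutting down would lose the full €999.

Profit = -€231 at Q = 8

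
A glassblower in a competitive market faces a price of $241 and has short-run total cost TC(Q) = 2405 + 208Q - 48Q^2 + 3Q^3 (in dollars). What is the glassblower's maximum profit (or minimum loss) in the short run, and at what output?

Profit = -$227 at Q = 11

AVC = 208 - 48Q + 3Q^2 has its minimum $16 at Q = 8; price $241 clears that bar, so the firm operates.
With MC = 208 - 96Q + 9Q^2, P = MC on the upward-sloping part at Q* = 11.
TR = 241·11 = 2651. TC = 2405 + 473 = 2878. Profit = 2651 − 2878 = -$227.
Shutting down would mean losing the fixed cost of $2405, so operating at a loss of $227 is better by $2178.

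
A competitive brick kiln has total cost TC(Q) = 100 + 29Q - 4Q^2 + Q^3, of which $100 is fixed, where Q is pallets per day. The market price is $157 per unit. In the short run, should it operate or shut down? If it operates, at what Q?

Produce at Q = 8

Strip out fixed cost: VC = 29Q - 4Q^2 + Q^3. Then AVC = 29 - 4Q + Q^2 and MC = 29 - 8Q + 3Q^2.
The AVC parabola has its vertex at Q = 4/2 = 2, where AVC = 29 - 4·2 + 2^2 = $25.
Because $157 ≥ $25, revenue can cover variable cost; the firm operates.
P = MC gives -128 - 8Q + 3Q^2 = 0, with roots -16/3 and 8. Take the larger (rising MC): Q* = 8.
Check: AVC at Q = 8 is $61 ≤ P, so revenue covers variable cost.
Profit = P·Q − TC = 157·8 − 588 = $668.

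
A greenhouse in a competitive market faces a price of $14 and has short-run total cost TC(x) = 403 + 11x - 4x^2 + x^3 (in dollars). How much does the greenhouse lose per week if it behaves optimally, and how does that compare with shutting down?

Profit = -$385 at x = 3

AVC = 11 - 4x + x^2 has its minimum $7 at x = 2; price $14 clears that bar, so the firm operates.
MC = 11 - 8x + 3x^2. Setting P = MC and taking the root on the rising branch gives x* = 3.
TR = 14·3 = 42. TC = 403 + 24 = 427. Profit = 42 − 427 = -$385.
That loss of $385 beats the $403 the firm would lose by shutting down; producing recovers $18 of fixed cost.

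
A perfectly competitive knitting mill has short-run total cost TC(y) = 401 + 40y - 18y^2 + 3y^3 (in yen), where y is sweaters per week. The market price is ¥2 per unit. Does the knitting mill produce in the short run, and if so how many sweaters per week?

Variable cost is VC = 40y - 18y^2 + 3y^3, so AVC = VC/y = 40 - 18y + 3y^2 and MC = dTC/dy = 40 - 36y + 9y^2.
AVC is minimized where dAVC/dy = -18 + 6y = 0, at y = 3; min AVC = 40 - 18·3 + 3·3^2 = ¥13.
P = ¥2 lies below min AVC = ¥13; no output level covers variable cost.
Shutting down limits the loss to fixed cost, ¥401.

Shut down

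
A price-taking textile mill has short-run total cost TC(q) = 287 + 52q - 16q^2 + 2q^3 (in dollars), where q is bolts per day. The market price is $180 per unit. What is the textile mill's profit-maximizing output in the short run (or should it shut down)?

Variable cost is VC = 52q - 16q^2 + 2q^3, so AVC = VC/q = 52 - 16q + 2q^2 and MC = dTC/dq = 52 - 32q + 6q^2.
AVC hits its minimum where MC = AVC, at q = 4, giving min AVC = 52 - 16·4 + 2·4^2 = $20.
Because $180 ≥ $20, revenue can cover variable cost; the firm operates.
P = MC gives -128 - 32q + 6q^2 = 0, with roots -8/3 and 8. Take the larger (rising MC): q* = 8.
Check: AVC at q = 8 is $52 ≤ P, so revenue covers variable cost.
Profit = P·q − TC = 180·8 − 703 = $737.

Produce at q = 8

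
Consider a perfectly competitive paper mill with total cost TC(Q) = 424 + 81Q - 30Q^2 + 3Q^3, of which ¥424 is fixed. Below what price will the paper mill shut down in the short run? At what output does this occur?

¥6 per unit, at Q = 5

The firm shuts down when price falls below the minimum of average variable cost. AVC = VC/Q = 81 - 30Q + 3Q^2.
dAVC/dQ = -30 + 6Q = 0 gives Q = 5. min AVC = 81 - 30·5 + 3·5^2 = 6.
The firm shuts down for any P below ¥6.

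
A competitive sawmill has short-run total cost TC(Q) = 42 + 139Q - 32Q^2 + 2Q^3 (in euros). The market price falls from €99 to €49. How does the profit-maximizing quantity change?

MC = 139 - 64Q + 6Q^2; the shutdown threshold is min AVC = €11 (at Q = 8).
At P = €99 ≥ min AVC, set P = MC on the rising branch: Q = 10.
At P = €49 ≥ min AVC, set P = MC: Q = 9. The firm stays open but cuts output.

Output falls from 10 to 9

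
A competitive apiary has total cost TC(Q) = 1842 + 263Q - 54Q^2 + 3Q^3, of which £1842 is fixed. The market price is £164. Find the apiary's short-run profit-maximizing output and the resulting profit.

Profit = -£390 at Q = 11

AVC = 263 - 54Q + 3Q^2; min AVC = £20 at Q = 9. Since P = £164 ≥ min AVC, the firm produces.
With MC = 263 - 108Q + 9Q^2, P = MC on the upward-sloping part at Q* = 11.
TR = 164·11 = 1804. TC = 1842 + 352 = 2194. Profit = 1804 − 2194 = -£390.
That loss of £390 beats the £1842 the firm would lose by shutting down; producing recovers £1452 of fixed cost.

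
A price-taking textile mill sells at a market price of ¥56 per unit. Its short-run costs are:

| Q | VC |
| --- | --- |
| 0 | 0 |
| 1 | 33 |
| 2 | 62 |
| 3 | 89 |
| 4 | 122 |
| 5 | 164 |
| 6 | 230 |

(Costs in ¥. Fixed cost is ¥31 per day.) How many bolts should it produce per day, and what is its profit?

Q = 5; profit = ¥85

Compute π = P·Q − TC at each output: Q=0: -31; Q=1: -8; Q=2: 19; Q=3: 48; Q=4: 71; Q=5: 85; Q=6: 75.
Profit is maximized at Q = 5. AVC there is 164/5 = ¥32.80 ≤ P, so producing beats shutting down (which would give -¥31).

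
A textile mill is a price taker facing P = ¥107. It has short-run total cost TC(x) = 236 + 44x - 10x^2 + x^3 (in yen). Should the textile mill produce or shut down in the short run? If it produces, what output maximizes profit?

Strip out fixed cost: VC = 44x - 10x^2 + x^3. Then AVC = 44 - 10x + x^2 and MC = 44 - 20x + 3x^2.
AVC is minimized where dAVC/dx = -10 + 2x = 0, at x = 5; min AVC = 44 - 10·5 + 5^2 = ¥19.
P = ¥107 exceeds min AVC = ¥19, so the firm stays open.
Set P = MC: 107 = 44 - 20x + 3x^2 → -63 - 20x + 3x^2 = 0. The roots are x = -7/3 and x = 9; the profit-maximizing output is on the rising part of MC, so x* = 9.
Check: AVC at x = 9 is ¥35 ≤ P, so revenue covers variable cost.
Profit = P·x − TC = 107·9 − 551 = ¥412.

Produce at x = 9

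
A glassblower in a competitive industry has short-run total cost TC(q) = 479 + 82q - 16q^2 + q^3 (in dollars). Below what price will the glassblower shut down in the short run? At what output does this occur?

Short-run supply begins at min AVC. From VC = 82q - 16q^2 + q^3, AVC = 82 - 16q + q^2.
dAVC/dq = -16 + 2q = 0 gives q = 8. min AVC = 82 - 16·8 + 8^2 = 18.
The firm shuts down for any P below $18.

$18 per unit, at q = 8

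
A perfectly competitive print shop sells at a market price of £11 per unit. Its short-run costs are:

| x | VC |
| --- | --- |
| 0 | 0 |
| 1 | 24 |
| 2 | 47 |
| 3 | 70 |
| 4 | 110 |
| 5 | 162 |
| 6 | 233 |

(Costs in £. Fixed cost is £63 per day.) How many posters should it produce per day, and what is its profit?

Profit at each row (π = 11x − TC): x=0: -63; x=1: -76; x=2: -88; x=3: -100; x=4: -129; x=5: -170; x=6: -230.
Profit is highest at x = 0. Equivalently, the lowest AVC in the table is 70/3 ≈ £23.33 at x = 3, and P = £11 falls below it — price never covers variable cost, so the firm shuts down and loses only its fixed cost.

x = 0 (shut down); profit = -£63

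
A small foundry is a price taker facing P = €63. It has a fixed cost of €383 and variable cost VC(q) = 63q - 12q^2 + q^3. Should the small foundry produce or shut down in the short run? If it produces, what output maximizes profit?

Produce at q = 8

From TC, MC = TC'(q) = 63 - 24q + 3q^2 and AVC = VC/q = 63 - 12q + q^2.
AVC hits its minimum where MC = AVC, at q = 6, giving min AVC = 63 - 12·6 + 6^2 = €27.
P = €63 exceeds min AVC = €27, so the firm stays open.
Solving P = MC: -24q + 3q^2 = 0 ⇒ q = 0 or 8. On the upward-sloping branch, q* = 8.
Check: AVC at q = 8 is €31 ≤ P, so revenue covers variable cost.
Profit = P·q − TC = 63·8 − 631 = -€127, a loss, but smaller than the €383 fixed cost the firm would lose by shutting down.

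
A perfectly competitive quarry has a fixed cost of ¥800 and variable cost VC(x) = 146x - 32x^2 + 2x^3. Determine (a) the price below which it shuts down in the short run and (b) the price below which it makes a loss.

Shutdown price = ¥18; break-even price = ¥106

Shutdown price = min AVC. AVC = 146 - 32x + 2x^2, with vertex at x = 8 and minimum ¥18.
ATC = 800/x + 146 - 32x + 2x^2. Setting dATC/dx = −800/x^2 − 32 + 4x = 0 gives x = 10 (since 4·10^3 − 32·10^2 = 800).
min ATC = 800/10 + 146 − 32·10 + 2·10^2 = ¥106. That is the break-even price.
Between these two prices the firm operates at a loss; above ¥106 it earns a profit.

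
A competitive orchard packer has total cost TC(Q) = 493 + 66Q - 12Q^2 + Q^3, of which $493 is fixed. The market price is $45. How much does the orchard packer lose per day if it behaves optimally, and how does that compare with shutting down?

Profit = -$395 at Q = 7

AVC = 66 - 12Q + Q^2; min AVC = $30 at Q = 6. Since P = $45 ≥ min AVC, the firm produces.
With MC = 66 - 24Q + 3Q^2, P = MC on the upward-sloping part at Q* = 7.
TR = 45·7 = 315. TC = 493 + 217 = 710. Profit = 315 − 710 = -$395.
That loss of $395 beats the $493 the firm would lose by shutting down; producing recovers $98 of fixed cost.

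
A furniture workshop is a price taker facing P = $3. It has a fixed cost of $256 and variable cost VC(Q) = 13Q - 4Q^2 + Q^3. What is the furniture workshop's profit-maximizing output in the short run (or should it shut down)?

Strip out fixed cost: VC = 13Q - 4Q^2 + Q^3. Then AVC = 13 - 4Q + Q^2 and MC = 13 - 8Q + 3Q^2.
AVC hits its minimum where MC = AVC, at Q = 2, giving min AVC = 13 - 4·2 + 2^2 = $9.
With P < min AVC ($3 < $9), every unit sold adds to the loss.
Shutting down limits the loss to fixed cost, $256.

Shut down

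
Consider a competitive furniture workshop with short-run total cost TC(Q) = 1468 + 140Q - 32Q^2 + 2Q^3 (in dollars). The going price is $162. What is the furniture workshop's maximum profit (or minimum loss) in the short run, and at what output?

Profit = -$16 at Q = 11

AVC = 140 - 32Q + 2Q^2; min AVC = $12 at Q = 8. Since P = $162 ≥ min AVC, the firm produces.
With MC = 140 - 64Q + 6Q^2, P = MC on the upward-sloping part at Q* = 11.
TR = 162·11 = 1782. TC = 1468 + 330 = 1798. Profit = 1782 − 1798 = -$16.
By producing, the firm covers all variable cost plus $1452 of fixed cost; shutting down would lose the full $1468.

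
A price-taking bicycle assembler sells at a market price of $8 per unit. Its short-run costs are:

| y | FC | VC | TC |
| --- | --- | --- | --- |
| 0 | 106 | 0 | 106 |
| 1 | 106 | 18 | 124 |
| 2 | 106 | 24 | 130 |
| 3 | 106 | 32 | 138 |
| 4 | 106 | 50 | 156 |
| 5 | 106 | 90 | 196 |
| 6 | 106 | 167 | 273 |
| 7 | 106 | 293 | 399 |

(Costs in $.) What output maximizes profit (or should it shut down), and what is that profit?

y = 0 (shut down); profit = -$106

Tabulate TR − TC: y=0: -106; y=1: -116; y=2: -114; y=3: -114; y=4: -124; y=5: -156; y=6: -225; y=7: -343.
Profit is highest at y = 0. Equivalently, the lowest AVC in the table is 32/3 ≈ $10.67 at y = 3, and P = $8 falls below it — price never covers variable cost, so the firm shuts down and loses only its fixed cost.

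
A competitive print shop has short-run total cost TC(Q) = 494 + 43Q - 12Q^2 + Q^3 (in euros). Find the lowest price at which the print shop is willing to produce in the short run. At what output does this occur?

€7 per unit, at Q = 6

Short-run supply begins at min AVC. From VC = 43Q - 12Q^2 + Q^3, AVC = 43 - 12Q + Q^2.
dAVC/dQ = -12 + 2Q = 0 gives Q = 6. min AVC = 43 - 12·6 + 6^2 = 7.
So the shutdown price is €7.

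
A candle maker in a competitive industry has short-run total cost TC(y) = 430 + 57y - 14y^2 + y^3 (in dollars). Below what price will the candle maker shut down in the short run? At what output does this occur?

$8 per unit, at y = 7

Short-run supply begins at min AVC. From VC = 57y - 14y^2 + y^3, AVC = 57 - 14y + y^2.
dAVC/dy = -14 + 2y = 0 gives y = 7. min AVC = 57 - 14·7 + 7^2 = 8.
The firm shuts down for any P below $8.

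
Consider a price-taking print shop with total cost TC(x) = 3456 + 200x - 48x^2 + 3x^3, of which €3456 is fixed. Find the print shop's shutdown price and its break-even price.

Shutdown price = €8; break-even price = €344

Shutdown price = min AVC. AVC = 200 - 48x + 3x^2, with vertex at x = 8 and minimum €8.
ATC = 3456/x + 200 - 48x + 3x^2. Setting dATC/dx = −3456/x^2 − 48 + 6x = 0 gives x = 12 (since 6·12^3 − 48·12^2 = 3456).
min ATC = 3456/12 + 200 − 48·12 + 3·12^2 = €344. That is the break-even price.
For €8 ≤ P < €344 the firm produces at a loss; below €8 it shuts down.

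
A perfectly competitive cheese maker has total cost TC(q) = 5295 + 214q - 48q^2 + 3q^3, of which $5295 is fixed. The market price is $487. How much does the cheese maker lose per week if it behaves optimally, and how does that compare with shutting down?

AVC = 214 - 48q + 3q^2 has its minimum $22 at q = 8; price $487 clears that bar, so the firm operates.
With MC = 214 - 96q + 9q^2, P = MC on the upward-sloping part at q* = 13.
TR = 487·13 = 6331. TC = 5295 + 1261 = 6556. Profit = 6331 − 6556 = -$225.
By producing, the firm covers all variable cost plus $5070 of fixed cost; shutting down would lose the full $5295.

Profit = -$225 at q = 13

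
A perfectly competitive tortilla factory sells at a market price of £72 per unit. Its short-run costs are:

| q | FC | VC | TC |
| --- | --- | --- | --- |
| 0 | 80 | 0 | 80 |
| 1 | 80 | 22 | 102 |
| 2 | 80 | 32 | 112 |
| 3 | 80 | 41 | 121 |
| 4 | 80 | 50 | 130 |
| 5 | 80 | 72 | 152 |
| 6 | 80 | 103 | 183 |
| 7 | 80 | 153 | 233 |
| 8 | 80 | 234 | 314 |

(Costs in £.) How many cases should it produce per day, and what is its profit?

q = 7; profit = £271

Profit at each row (π = 72q − TC): q=0: -80; q=1: -30; q=2: 32; q=3: 95; q=4: 158; q=5: 208; q=6: 249; q=7: 271; q=8: 262.
Profit is maximized at q = 7. AVC there is 153/7 = £21.86 ≤ P, so producing beats shutting down (which would give -£80).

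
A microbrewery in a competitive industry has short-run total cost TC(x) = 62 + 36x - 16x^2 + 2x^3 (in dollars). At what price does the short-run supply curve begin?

$4 per unit

The firm shuts down when price falls below the minimum of average variable cost. AVC = VC/x = 36 - 16x + 2x^2.
At the minimum of AVC, MC = AVC. MC = 36 - 32x + 6x^2; setting MC = AVC gives 4x^2 - 16x = 0, so x = 4. min AVC = 4.
So the shutdown price is $4.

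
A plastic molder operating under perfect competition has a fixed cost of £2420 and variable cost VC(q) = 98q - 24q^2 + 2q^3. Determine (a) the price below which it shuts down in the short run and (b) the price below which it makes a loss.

Shutdown price = £26; break-even price = £296

Shutdown price = min AVC. AVC = 98 - 24q + 2q^2, with vertex at q = 6 and minimum £26.
ATC = 2420/q + 98 - 24q + 2q^2. Setting dATC/dq = −2420/q^2 − 24 + 4q = 0 gives q = 11 (since 4·11^3 − 24·11^2 = 2420).
min ATC = 2420/11 + 98 − 24·11 + 2·11^2 = £296. That is the break-even price.
For £26 ≤ P < £296 the firm produces at a loss; below £26 it shuts down.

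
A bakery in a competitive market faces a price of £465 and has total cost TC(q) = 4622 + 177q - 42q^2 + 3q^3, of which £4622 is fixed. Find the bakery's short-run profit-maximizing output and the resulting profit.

AVC = 177 - 42q + 3q^2; min AVC = £30 at q = 7. Since P = £465 ≥ min AVC, the firm produces.
With MC = 177 - 84q + 9q^2, P = MC on the upward-sloping part at q* = 12.
TR = 465·12 = 5580. TC = 4622 + 1260 = 5882. Profit = 5580 − 5882 = -£302.
That loss of £302 beats the £4622 the firm would lose by shutting down; producing recovers £4320 of fixed cost.

Profit = -£302 at q = 12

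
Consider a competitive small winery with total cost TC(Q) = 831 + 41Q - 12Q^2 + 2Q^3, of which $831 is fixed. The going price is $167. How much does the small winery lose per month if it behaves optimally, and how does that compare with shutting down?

AVC = 41 - 12Q + 2Q^2; min AVC = $23 at Q = 3. Since P = $167 ≥ min AVC, the firm produces.
With MC = 41 - 24Q + 6Q^2, P = MC on the upward-sloping part at Q* = 7.
TR = 167·7 = 1169. TC = 831 + 385 = 1216. Profit = 1169 − 1216 = -$47.
Shutting down would mean losing the fixed cost of $831, so operating at a loss of $47 is better by $784.

Profit = -$47 at Q = 7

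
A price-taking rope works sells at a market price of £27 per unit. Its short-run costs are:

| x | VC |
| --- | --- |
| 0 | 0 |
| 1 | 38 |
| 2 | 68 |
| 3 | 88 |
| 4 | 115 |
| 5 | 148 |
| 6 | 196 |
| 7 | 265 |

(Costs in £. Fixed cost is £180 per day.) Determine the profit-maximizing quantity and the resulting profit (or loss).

x = 0 (shut down); profit = -£180

Compute π = P·x − TC at each output: x=0: -180; x=1: -191; x=2: -194; x=3: -187; x=4: -187; x=5: -193; x=6: -214; x=7: -256.
Profit is highest at x = 0. Equivalently, the lowest AVC in the table is 115/4 ≈ £28.75 at x = 4, and P = £27 falls below it — price never covers variable cost, so the firm shuts down and loses only its fixed cost.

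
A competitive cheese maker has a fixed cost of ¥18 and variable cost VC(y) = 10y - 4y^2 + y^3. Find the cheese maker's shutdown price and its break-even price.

AVC = 10 - 4y + y^2; minimized at y = 2, giving min AVC = ¥6. That is the shutdown price.
ATC = 18/y + 10 - 4y + y^2. Setting dATC/dy = −18/y^2 − 4 + 2y = 0 gives y = 3 (since 2·3^3 − 4·3^2 = 18).
min ATC = 18/3 + 10 − 4·3 + 3^2 = ¥13. That is the break-even price.
Between these two prices the firm operates at a loss; above ¥13 it earns a profit.

Shutdown price = ¥6; break-even price = ¥13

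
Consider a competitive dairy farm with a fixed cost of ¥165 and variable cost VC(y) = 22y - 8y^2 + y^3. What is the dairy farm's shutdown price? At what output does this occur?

¥6 per unit, at y = 4

The firm shuts down when price falls below the minimum of average variable cost. AVC = VC/y = 22 - 8y + y^2.
At the minimum of AVC, MC = AVC. MC = 22 - 16y + 3y^2; setting MC = AVC gives 2y^2 - 8y = 0, so y = 4. min AVC = 6.
So the shutdown price is ¥6.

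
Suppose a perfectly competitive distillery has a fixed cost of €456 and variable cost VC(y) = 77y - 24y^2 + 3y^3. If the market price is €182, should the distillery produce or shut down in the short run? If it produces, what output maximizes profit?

Variable cost is VC = 77y - 24y^2 + 3y^3, so AVC = VC/y = 77 - 24y + 3y^2 and MC = dTC/dy = 77 - 48y + 9y^2.
AVC is minimized where dAVC/dy = -24 + 6y = 0, at y = 4; min AVC = 77 - 24·4 + 3·4^2 = €29.
Because €182 ≥ €29, revenue can cover variable cost; the firm operates.
P = MC gives -105 - 48y + 9y^2 = 0, with roots -5/3 and 7. Take the larger (rising MC): y* = 7.
Check: AVC at y = 7 is €56 ≤ P, so revenue covers variable cost.
Profit = P·y − TC = 182·7 − 848 = €426.

Produce at y = 7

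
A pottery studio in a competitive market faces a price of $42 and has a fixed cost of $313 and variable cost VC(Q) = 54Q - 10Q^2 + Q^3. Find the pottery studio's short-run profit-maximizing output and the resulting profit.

AVC = 54 - 10Q + Q^2 has its minimum $29 at Q = 5; price $42 clears that bar, so the firm operates.
With MC = 54 - 20Q + 3Q^2, P = MC on the upward-sloping part at Q* = 6.
TR = 42·6 = 252. TC = 313 + 180 = 493. Profit = 252 − 493 = -$241.
Shutting down would mean losing the fixed cost of $313, so operating at a loss of $241 is better by $72.

Profit = -$241 at Q = 6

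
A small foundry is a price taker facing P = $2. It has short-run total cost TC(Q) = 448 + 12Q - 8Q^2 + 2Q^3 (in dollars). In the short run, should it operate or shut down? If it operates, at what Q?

Strip out fixed cost: VC = 12Q - 8Q^2 + 2Q^3. Then AVC = 12 - 8Q + 2Q^2 and MC = 12 - 16Q + 6Q^2.
AVC hits its minimum where MC = AVC, at Q = 2, giving min AVC = 12 - 8·2 + 2·2^2 = $4.
P = $2 lies below min AVC = $4; no output level covers variable cost.
Shutting down limits the loss to fixed cost, $448.

Shut down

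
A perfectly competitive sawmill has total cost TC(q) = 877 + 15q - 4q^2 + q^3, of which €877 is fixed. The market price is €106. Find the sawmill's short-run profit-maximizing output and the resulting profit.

Profit = -€387 at q = 7

AVC = 15 - 4q + q^2 has its minimum €11 at q = 2; price €106 clears that bar, so the firm operates.
With MC = 15 - 8q + 3q^2, P = MC on the upward-sloping part at q* = 7.
TR = 106·7 = 742. TC = 877 + 252 = 1129. Profit = 742 − 1129 = -€387.
Shutting down would mean losing the fixed cost of €877, so operating at a loss of €387 is better by €490.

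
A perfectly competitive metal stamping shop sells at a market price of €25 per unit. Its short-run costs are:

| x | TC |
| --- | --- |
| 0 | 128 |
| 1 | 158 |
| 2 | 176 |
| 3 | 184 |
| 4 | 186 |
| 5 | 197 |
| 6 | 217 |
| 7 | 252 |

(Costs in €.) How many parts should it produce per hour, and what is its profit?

x = 6; profit = -€67

Profit at each row (π = 25x − TC): x=0: -128; x=1: -133; x=2: -126; x=3: -109; x=4: -86; x=5: -72; x=6: -67; x=7: -77.
Profit is maximized at x = 6. AVC there is 89/6 = €14.83 ≤ P, so producing beats shutting down (which would give -€128).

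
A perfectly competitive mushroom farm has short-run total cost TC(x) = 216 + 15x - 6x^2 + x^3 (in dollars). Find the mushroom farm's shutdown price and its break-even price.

Shutdown price = $6; break-even price = $51

Shutdown price = min AVC. AVC = 15 - 6x + x^2, with vertex at x = 3 and minimum $6.
ATC = 216/x + 15 - 6x + x^2. Setting dATC/dx = −216/x^2 − 6 + 2x = 0 gives x = 6 (since 2·6^3 − 6·6^2 = 216).
min ATC = 216/6 + 15 − 6·6 + 6^2 = $51. That is the break-even price.
For $6 ≤ P < $51 the firm produces at a loss; below $6 it shuts down.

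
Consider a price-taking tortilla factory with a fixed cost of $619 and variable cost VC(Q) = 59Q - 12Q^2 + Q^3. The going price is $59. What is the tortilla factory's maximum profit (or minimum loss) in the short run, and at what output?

AVC = 59 - 12Q + Q^2; min AVC = $23 at Q = 6. Since P = $59 ≥ min AVC, the firm produces.
With MC = 59 - 24Q + 3Q^2, P = MC on the upward-sloping part at Q* = 8.
TR = 59·8 = 472. TC = 619 + 216 = 835. Profit = 472 − 835 = -$363.
By producing, the firm covers all variable cost plus $256 of fixed cost; shutting down would lose the full $619.

Profit = -$363 at Q = 8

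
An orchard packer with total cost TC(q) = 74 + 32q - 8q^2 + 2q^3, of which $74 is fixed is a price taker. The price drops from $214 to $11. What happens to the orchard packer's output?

Output falls from 7 to 0 (the firm shuts down)

AVC = 32 - 8q + 2q^2, minimized at q = 2 where min AVC = $24. MC = 32 - 16q + 6q^2.
At P = $214 ≥ min AVC, set P = MC on the rising branch: q = 7.
At P = $11 < min AVC = $24, price no longer covers variable cost at any output, so the firm shuts down: q = 0.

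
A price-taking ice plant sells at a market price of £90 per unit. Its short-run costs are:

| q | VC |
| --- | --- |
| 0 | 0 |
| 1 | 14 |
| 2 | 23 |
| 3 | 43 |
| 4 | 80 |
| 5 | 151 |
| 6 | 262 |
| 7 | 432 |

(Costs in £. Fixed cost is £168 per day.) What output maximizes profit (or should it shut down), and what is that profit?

Compute π = P·q − TC at each output: q=0: -168; q=1: -92; q=2: -11; q=3: 59; q=4: 112; q=5: 131; q=6: 110; q=7: 30.
Profit is maximized at q = 5. AVC there is 151/5 = £30.20 ≤ P, so producing beats shutting down (which would give -£168).

q = 5; profit = £131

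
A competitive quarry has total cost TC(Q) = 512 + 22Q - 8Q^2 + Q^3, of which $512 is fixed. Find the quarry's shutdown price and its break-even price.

Shutdown price = min AVC. AVC = 22 - 8Q + Q^2, with vertex at Q = 4 and minimum $6.
ATC = 512/Q + 22 - 8Q + Q^2. Setting dATC/dQ = −512/Q^2 − 8 + 2Q = 0 gives Q = 8 (since 2·8^3 − 8·8^2 = 512).
min ATC = 512/8 + 22 − 8·8 + 8^2 = $86. That is the break-even price.
For $6 ≤ P < $86 the firm produces at a loss; below $6 it shuts down.

Shutdown price = $6; break-even price = $86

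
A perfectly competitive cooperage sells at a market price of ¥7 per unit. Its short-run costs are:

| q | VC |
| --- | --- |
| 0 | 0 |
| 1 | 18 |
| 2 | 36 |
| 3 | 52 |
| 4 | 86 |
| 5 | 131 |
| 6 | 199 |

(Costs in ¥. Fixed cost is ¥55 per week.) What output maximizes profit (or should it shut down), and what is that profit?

Tabulate TR − TC: q=0: -55; q=1: -66; q=2: -77; q=3: -86; q=4: -113; q=5: -151; q=6: -212.
Profit is highest at q = 0. Equivalently, the lowest AVC in the table is 52/3 ≈ ¥17.33 at q = 3, and P = ¥7 falls below it — price never covers variable cost, so the firm shuts down and loses only its fixed cost.

q = 0 (shut down); profit = -¥55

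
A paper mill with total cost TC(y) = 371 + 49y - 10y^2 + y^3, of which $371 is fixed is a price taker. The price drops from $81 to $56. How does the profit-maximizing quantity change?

Output falls from 8 to 7

AVC = 49 - 10y + y^2, minimized at y = 5 where min AVC = $24. MC = 49 - 20y + 3y^2.
At P = $81 ≥ min AVC, set P = MC on the rising branch: y = 8.
At P = $56 ≥ min AVC, set P = MC: y = 7. The firm stays open but cuts output.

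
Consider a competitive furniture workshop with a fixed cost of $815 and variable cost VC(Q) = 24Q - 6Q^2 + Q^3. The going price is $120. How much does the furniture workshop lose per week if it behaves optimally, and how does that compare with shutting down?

Profit = -$175 at Q = 8

AVC = 24 - 6Q + Q^2; min AVC = $15 at Q = 3. Since P = $120 ≥ min AVC, the firm produces.
MC = 24 - 12Q + 3Q^2. Setting P = MC and taking the root on the rising branch gives Q* = 8.
TR = 120·8 = 960. TC = 815 + 320 = 1135. Profit = 960 − 1135 = -$175.
Shutting down would mean losing the fixed cost of $815, so operating at a loss of $175 is better by $640.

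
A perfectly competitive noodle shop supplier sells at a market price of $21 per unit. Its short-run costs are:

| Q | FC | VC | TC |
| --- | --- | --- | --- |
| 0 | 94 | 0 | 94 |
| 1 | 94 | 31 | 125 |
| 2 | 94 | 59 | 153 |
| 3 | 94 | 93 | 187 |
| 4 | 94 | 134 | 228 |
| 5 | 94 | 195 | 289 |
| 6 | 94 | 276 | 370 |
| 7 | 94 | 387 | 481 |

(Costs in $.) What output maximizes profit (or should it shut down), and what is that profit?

Profit at each row (π = 21Q − TC): Q=0: -94; Q=1: -104; Q=2: -111; Q=3: -124; Q=4: -144; Q=5: -184; Q=6: -244; Q=7: -334.
Profit is highest at Q = 0. Equivalently, the lowest AVC in the table is 59/2 ≈ $29.50 at Q = 2, and P = $21 falls below it — price never covers variable cost, so the firm shuts down and loses only its fixed cost.

Q = 0 (shut down); profit = -$94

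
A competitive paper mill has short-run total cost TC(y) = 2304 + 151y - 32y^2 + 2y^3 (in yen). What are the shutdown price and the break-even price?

AVC = 151 - 32y + 2y^2; minimized at y = 8, giving min AVC = ¥23. That is the shutdown price.
ATC = 2304/y + 151 - 32y + 2y^2. Setting dATC/dy = −2304/y^2 − 32 + 4y = 0 gives y = 12 (since 4·12^3 − 32·12^2 = 2304).
min ATC = 2304/12 + 151 − 32·12 + 2·12^2 = ¥247. That is the break-even price.
Between these two prices the firm operates at a loss; above ¥247 it earns a profit.

Shutdown price = ¥23; break-even price = ¥247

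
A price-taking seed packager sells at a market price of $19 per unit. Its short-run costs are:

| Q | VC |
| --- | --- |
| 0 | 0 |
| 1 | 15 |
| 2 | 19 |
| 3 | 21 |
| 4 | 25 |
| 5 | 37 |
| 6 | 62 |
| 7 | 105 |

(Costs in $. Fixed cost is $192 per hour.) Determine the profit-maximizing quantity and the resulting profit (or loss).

Q = 5; profit = -$134

Profit at each row (π = 19Q − TC): Q=0: -192; Q=1: -188; Q=2: -173; Q=3: -156; Q=4: -141; Q=5: -134; Q=6: -140; Q=7: -164.
Profit is maximized at Q = 5. AVC there is 37/5 = $7.40 ≤ P, so producing beats shutting down (which would give -$192).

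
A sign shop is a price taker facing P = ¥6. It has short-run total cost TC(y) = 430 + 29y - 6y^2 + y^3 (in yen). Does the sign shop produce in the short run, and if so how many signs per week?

From TC, MC = TC'(y) = 29 - 12y + 3y^2 and AVC = VC/y = 29 - 6y + y^2.
AVC hits its minimum where MC = AVC, at y = 3, giving min AVC = 29 - 6·3 + 3^2 = ¥20.
Since P = ¥6 < min AVC = ¥20, price fails to cover variable cost at any output.
Best response: produce nothing and absorb the ¥430 fixed cost.

Shut down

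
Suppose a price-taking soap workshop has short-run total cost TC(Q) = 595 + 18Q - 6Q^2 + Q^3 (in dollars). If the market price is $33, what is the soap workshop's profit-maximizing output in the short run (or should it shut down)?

Produce at Q = 5

Variable cost is VC = 18Q - 6Q^2 + Q^3, so AVC = VC/Q = 18 - 6Q + Q^2 and MC = dTC/dQ = 18 - 12Q + 3Q^2.
AVC is minimized where dAVC/dQ = -6 + 2Q = 0, at Q = 3; min AVC = 18 - 6·3 + 3^2 = $9.
P = $33 exceeds min AVC = $9, so the firm stays open.
P = MC gives -15 - 12Q + 3Q^2 = 0, with roots -1 and 5. Take the larger (rising MC): Q* = 5.
Check: AVC at Q = 5 is $13 ≤ P, so revenue covers variable cost.
Profit = P·Q − TC = 33·5 − 660 = -$495, a loss, but smaller than the $595 fixed cost the firm would lose by shutting down.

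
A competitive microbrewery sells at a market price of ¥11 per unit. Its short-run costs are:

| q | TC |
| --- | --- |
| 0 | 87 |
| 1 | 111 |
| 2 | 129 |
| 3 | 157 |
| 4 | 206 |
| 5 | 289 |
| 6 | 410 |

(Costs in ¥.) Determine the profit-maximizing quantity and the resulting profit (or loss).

q = 0 (shut down); profit = -¥87

Profit at each row (π = 11q − TC): q=0: -87; q=1: -100; q=2: -107; q=3: -124; q=4: -162; q=5: -234; q=6: -344.
Profit is highest at q = 0. Equivalently, the lowest AVC in the table is 42/2 ≈ ¥21 at q = 2, and P = ¥11 falls below it — price never covers variable cost, so the firm shuts down and loses only its fixed cost.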